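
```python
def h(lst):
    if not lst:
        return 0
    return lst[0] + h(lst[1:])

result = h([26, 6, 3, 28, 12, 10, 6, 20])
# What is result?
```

26 + 6 + 3 + 28 + 12 + 10 + 6 + 20 + 0 = 111

Answer: 111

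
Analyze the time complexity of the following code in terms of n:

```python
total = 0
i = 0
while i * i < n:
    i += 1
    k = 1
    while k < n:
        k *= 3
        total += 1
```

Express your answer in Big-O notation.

Each loop level contributes: √n × log n. Multiplying the contributions gives O(√n log n).

Answer: O(√n log n)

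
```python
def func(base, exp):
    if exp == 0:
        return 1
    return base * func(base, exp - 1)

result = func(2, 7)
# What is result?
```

func(2, 7) = 2 * 2 * 2 * 2 * 2 * 2 * 2 = 128

Answer: 128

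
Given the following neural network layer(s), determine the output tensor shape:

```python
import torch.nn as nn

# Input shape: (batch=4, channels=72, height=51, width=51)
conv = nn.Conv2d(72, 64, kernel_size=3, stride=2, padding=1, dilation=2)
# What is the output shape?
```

Input: (4, 72, 51, 51) -> Output: (4, 64, 25, 25)

Answer: (4, 64, 25, 25)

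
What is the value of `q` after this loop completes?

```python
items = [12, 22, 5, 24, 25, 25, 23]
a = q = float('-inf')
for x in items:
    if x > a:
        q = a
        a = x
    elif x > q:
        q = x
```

Second largest (with repeats) in [12, 22, 5, 24, 25, 25, 23]
`q` takes the values: -inf → 12 → 22 → 24 → 25

Answer: 25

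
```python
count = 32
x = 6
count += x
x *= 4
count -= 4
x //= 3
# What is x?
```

Trace:
`count = 32` → count = 32
`x = 6` → x = 6
`count += x` → count = 38
`x *= 4` → x = 24
`count -= 4` → count = 34
`x //= 3` → x = 8
So x = 8

Answer: 8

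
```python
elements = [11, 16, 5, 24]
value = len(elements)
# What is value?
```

Trace:
`elements = [11, 16, 5, 24]` → elements = [11, 16, 5, 24]
`value = len(elements)` → value = 4
So value = 4

Answer: 4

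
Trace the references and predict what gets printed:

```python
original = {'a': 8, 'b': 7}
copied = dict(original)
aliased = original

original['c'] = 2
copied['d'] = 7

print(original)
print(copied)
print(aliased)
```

Key concept: dict() creates copy, assignment creates alias.
Step by step:
`original = {'a': 8, 'b': 7}` → original = {'a': 8, 'b': 7}
`copied = dict(original)` → copied = {'a': 8, 'b': 7}
`aliased = original` → aliased = {'a': 8, 'b': 7} (same object as original)
`original['c'] = 2` → original = {'a': 8, 'b': 7, 'c': 2} (same object as aliased); aliased = {'a': 8, 'b': 7, 'c': 2} (same object as original)
`copied['d'] = 7` → copied = {'a': 8, 'b': 7, 'd': 7}
`print(original)` → prints {'a': 8, 'b': 7, 'c': 2}
`print(copied)` → prints {'a': 8, 'b': 7, 'd': 7}
`print(aliased)` → prints {'a': 8, 'b': 7, 'c': 2}

Answer:
{'a': 8, 'b': 7, 'c': 2}
{'a': 8, 'b': 7, 'd': 7}
{'a': 8, 'b': 7, 'c': 2}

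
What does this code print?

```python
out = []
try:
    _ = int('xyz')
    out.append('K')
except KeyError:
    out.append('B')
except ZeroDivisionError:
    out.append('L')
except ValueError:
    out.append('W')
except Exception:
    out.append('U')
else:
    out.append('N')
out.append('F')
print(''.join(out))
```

Execution trace: 'W' (except ValueError) → 'F' (after the try/except). Output: WF

Answer: WF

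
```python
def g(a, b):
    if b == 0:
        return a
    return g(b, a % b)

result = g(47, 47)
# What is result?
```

g(47, 47) -> g(47, 0) -> 47

Answer: 47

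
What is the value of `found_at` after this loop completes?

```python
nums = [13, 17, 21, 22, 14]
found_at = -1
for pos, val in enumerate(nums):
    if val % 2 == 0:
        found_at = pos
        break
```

First even number index in [13, 17, 21, 22, 14]
`found_at` takes the values: -1 → 3

Answer: 3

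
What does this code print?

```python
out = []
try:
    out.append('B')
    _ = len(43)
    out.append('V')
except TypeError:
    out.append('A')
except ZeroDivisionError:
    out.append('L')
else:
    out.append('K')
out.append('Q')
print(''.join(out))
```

Execution trace: 'B' (try body) → 'A' (except TypeError) → 'Q' (after the try/except). Output: BAQ

Answer: BAQ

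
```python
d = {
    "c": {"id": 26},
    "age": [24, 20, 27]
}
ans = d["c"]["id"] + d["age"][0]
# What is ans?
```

Trace:
`d = { ...` → d = {'c': {'id': 26}, 'age': [24, 20, 27]}
`ans = d["c"]["id"] + d["age"][0]` → ans = 50
So ans = 50

Answer: 50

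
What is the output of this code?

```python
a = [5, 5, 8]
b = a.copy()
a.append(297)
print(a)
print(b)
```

Key concept: list.copy() creates independent copy.
Step by step:
`a = [5, 5, 8]` → a = [5, 5, 8]
`b = a.copy()` → b = [5, 5, 8]
`a.append(297)` → a = [5, 5, 8, 297]
`print(a)` → prints [5, 5, 8, 297]
`print(b)` → prints [5, 5, 8]

Answer:
[5, 5, 8, 297]
[5, 5, 8]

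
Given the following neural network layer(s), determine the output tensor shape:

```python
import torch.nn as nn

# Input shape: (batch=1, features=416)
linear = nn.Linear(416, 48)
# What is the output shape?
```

Input: (1, 416) -> Output: (1, 48)

Answer: (1, 48)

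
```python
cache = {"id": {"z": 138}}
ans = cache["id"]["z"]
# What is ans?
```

Trace:
`cache = {"id": {"z": 138}}` → cache = {'id': {'z': 138}}
`ans = cache["id"]["z"]` → ans = 138
So ans = 138

Answer: 138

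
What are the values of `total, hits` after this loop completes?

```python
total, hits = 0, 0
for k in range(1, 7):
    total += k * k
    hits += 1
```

Sum of squares and count
`total, hits` takes the values: (0, 0) → (1, 0) → (1, 1) → (5, 1) → (5, 2) → (14, 2) → (14, 3) → (30, 3) → (30, 4) → (55, 4) → (55, 5) → (91, 5) → (91, 6)

Answer: 91, 6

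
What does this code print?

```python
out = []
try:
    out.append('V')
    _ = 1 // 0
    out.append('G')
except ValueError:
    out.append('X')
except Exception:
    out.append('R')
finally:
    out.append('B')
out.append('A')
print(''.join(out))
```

Execution trace: 'V' (try body) → 'R' (except Exception) → 'B' (finally) → 'A' (after the try/except). Output: VRBA

Answer: VRBA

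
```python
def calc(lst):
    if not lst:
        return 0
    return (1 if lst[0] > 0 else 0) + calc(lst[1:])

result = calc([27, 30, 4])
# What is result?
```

Count of positive elements in [27, 30, 4] = 3

Answer: 3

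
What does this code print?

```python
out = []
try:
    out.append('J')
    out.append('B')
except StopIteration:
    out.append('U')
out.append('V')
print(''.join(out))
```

Execution trace: 'J' (try body) → 'B' (try body, no exception) → 'V' (after the try/except). Output: JBV

Answer: JBV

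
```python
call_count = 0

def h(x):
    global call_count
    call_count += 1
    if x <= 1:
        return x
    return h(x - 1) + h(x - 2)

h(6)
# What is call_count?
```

Calls(x) = 1 + Calls(x-1) + Calls(x-2); Calls(0)=Calls(1)=1. For x=6 this gives 25.

Answer: 25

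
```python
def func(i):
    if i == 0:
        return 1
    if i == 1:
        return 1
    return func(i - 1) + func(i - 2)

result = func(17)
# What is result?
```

Build up from base cases: func(0)=1, func(1)=1, func(2)=2, func(3)=3, func(4)=5, func(5)=8, func(6)=13, ..., func(17)=2584

Answer: 2584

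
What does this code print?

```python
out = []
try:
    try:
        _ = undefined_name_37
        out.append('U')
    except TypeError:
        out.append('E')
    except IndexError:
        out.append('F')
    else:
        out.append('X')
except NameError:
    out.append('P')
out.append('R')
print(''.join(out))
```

Execution trace: 'P' (outer except NameError) → 'R' (after the try/except). Output: PR

Answer: PR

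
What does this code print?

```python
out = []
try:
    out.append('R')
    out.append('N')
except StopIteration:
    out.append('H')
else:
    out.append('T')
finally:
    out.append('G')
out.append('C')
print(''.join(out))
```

Execution trace: 'R' (try body) → 'N' (try body, no exception) → 'T' (else) → 'G' (finally) → 'C' (after the try/except). Output: RNTGC

Answer: RNTGC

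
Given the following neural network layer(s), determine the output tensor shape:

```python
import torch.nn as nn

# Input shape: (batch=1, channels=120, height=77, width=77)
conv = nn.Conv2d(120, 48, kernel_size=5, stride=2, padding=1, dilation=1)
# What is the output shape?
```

Input: (1, 120, 77, 77) -> Output: (1, 48, 38, 38)

Answer: (1, 48, 38, 38)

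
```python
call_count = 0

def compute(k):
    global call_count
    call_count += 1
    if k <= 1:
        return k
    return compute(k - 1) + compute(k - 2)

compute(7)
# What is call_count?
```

Calls(k) = 1 + Calls(k-1) + Calls(k-2); Calls(0)=Calls(1)=1. For k=7 this gives 41.

Answer: 41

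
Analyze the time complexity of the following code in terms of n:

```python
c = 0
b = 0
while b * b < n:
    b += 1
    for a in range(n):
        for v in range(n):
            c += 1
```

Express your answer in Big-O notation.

Each loop level contributes: √n × n × n. Multiplying the contributions gives O(n^2√n).

Answer: O(n^2√n)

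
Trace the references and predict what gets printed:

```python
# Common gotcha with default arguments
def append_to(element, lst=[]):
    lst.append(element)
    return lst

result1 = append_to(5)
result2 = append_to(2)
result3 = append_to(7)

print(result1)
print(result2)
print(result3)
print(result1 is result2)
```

Key concept: mutable default argument gotcha.
Step by step:
`result1 = append_to(5)` → result1 = [5]
`result2 = append_to(2)` → result1 = [5, 2] (same object as result2); result2 = [5, 2] (same object as result1)
`result3 = append_to(7)` → result1 = [5, 2, 7] (same object as result2, result3); result2 = [5, 2, 7] (same object as result1, result3); result3 = [5, 2, 7] (same object as result1, result2)
`print(result1)` → prints [5, 2, 7]
`print(result2)` → prints [5, 2, 7]
`print(result3)` → prints [5, 2, 7]
`print(result1 is result2)` → prints True

Answer:
[5, 2, 7]
[5, 2, 7]
[5, 2, 7]
True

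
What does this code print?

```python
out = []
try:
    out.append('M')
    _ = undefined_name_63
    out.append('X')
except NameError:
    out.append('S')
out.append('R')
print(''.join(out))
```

Execution trace: 'M' (try body) → 'S' (except NameError) → 'R' (after the try/except). Output: MSR

Answer: MSR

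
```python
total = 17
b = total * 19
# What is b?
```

Trace:
`total = 17` → total = 17
`b = total * 19` → b = 323
So b = 323

Answer: 323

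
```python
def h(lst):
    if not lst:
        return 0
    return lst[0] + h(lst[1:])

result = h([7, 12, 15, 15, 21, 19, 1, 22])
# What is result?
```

7 + 12 + 15 + 15 + 21 + 19 + 1 + 22 + 0 = 112

Answer: 112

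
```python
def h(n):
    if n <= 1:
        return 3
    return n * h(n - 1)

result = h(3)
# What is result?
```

h(3) = 3 * 2 * 3 = 18

Answer: 18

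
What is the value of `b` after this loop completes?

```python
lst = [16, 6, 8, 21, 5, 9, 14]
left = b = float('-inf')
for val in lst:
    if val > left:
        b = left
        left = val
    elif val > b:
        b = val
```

Second largest (with repeats) in [16, 6, 8, 21, 5, 9, 14]
`b` takes the values: -inf → 6 → 8 → 16

Answer: 16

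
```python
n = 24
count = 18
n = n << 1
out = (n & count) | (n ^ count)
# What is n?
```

Trace:
`n = 24` → n = 24
`count = 18` → count = 18
`n = n << 1` → n = 48
`out = (n & count) | (n ^ count)` → out = 50
So n = 48

Answer: 48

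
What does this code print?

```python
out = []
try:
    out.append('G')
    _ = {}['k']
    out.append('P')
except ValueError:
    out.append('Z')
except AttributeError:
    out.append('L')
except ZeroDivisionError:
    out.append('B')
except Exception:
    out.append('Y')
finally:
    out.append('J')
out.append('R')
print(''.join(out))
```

Execution trace: 'G' (try body) → 'Y' (except Exception) → 'J' (finally) → 'R' (after the try/except). Output: GYJR

Answer: GYJR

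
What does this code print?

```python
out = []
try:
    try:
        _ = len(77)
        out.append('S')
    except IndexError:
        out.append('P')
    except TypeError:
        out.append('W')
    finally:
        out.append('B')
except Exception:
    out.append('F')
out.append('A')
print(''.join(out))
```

Execution trace: 'W' (inner except TypeError) → 'B' (inner finally) → 'A' (after the try/except). Output: WBA

Answer: WBA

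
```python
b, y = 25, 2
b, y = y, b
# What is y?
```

Trace:
`b, y = 25, 2` → b = 25; y = 2
`b, y = y, b` → b = 2; y = 25
So y = 25

Answer: 25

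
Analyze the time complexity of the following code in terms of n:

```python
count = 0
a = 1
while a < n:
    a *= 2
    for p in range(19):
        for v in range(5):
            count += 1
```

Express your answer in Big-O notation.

Each loop level contributes: log n × 1 × 1. Multiplying the contributions gives O(log n).

Answer: O(log n)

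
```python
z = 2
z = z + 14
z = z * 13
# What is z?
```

Trace:
`z = 2` → z = 2
`z = z + 14` → z = 16
`z = z * 13` → z = 208
So z = 208

Answer: 208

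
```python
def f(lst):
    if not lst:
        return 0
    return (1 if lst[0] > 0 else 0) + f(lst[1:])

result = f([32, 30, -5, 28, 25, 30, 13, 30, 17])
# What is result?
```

Count of positive elements in [32, 30, -5, 28, 25, 30, 13, 30, 17] = 8

Answer: 8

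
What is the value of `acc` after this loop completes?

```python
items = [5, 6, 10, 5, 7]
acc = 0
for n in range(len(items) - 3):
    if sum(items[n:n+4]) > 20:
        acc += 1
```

Count windows with sum > 20
`acc` takes the values: 0 → 1 → 2

Answer: 2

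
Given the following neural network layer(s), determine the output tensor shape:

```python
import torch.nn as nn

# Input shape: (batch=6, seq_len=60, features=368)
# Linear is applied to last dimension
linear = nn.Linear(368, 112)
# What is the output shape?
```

Input: (6, 60, 368) -> Output: (6, 60, 112)

Answer: (6, 60, 112)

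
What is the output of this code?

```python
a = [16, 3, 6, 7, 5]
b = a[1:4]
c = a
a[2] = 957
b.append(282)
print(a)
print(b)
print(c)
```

Key concept: slice vs alias.
Step by step:
`a = [16, 3, 6, 7, 5]` → a = [16, 3, 6, 7, 5]
`b = a[1:4]` → b = [3, 6, 7]
`c = a` → c = [16, 3, 6, 7, 5] (same object as a)
`a[2] = 957` → a = [16, 3, 957, 7, 5] (same object as c); c = [16, 3, 957, 7, 5] (same object as a)
`b.append(282)` → b = [3, 6, 7, 282]
`print(a)` → prints [16, 3, 957, 7, 5]
`print(b)` → prints [3, 6, 7, 282]
`print(c)` → prints [16, 3, 957, 7, 5]

Answer:
[16, 3, 957, 7, 5]
[3, 6, 7, 282]
[16, 3, 957, 7, 5]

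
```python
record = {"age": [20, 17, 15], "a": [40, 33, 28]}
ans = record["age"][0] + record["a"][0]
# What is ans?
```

Trace:
`record = {"age": [20, 17, 15], "a": [40, 33, 28]}` → record = {'age': [20, 17, 15], 'a': [40, 33, 28]}
`ans = record["age"][0] + record["a"][0]` → ans = 60
So ans = 60

Answer: 60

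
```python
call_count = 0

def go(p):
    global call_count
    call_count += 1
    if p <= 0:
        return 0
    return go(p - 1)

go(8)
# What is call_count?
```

Linear recursion stepping by 1: 9 calls from p=8 down to ≤0.

Answer: 9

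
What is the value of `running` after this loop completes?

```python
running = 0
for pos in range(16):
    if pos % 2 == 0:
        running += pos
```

Sum of even numbers 0 to 15
`running` takes the values: 0 → 2 → 6 → 12 → 20 → 30 → 42 → 56

Answer: 56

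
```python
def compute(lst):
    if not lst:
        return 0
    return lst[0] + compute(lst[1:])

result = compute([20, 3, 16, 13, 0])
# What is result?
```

20 + 3 + 16 + 13 + 0 + 0 = 52

Answer: 52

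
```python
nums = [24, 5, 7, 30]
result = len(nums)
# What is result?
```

Trace:
`nums = [24, 5, 7, 30]` → nums = [24, 5, 7, 30]
`result = len(nums)` → result = 4
So result = 4

Answer: 4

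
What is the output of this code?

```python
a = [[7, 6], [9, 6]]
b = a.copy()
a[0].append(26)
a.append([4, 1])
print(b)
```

Key concept: shallow copy with nested lists.
Step by step:
`a = [[7, 6], [9, 6]]` → a = [[7, 6], [9, 6]]
`b = a.copy()` → b = [[7, 6], [9, 6]]
`a[0].append(26)` → a = [[7, 6, 26], [9, 6]]; b = [[7, 6, 26], [9, 6]]
`a.append([4, 1])` → a = [[7, 6, 26], [9, 6], [4, 1]]
`print(b)` → prints [[7, 6, 26], [9, 6]]

Answer: [[7, 6, 26], [9, 6]]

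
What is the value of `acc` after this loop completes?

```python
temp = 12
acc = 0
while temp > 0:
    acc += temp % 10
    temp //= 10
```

Sum digits of 12
`acc` takes the values: 0 → 2 → 3

Answer: 3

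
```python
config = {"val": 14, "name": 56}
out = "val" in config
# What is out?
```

Trace:
`config = {"val": 14, "name": 56}` → config = {'val': 14, 'name': 56}
`out = "val" in config` → out = True
So out = True

Answer: True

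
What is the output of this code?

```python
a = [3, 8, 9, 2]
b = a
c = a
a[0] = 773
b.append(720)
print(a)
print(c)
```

Key concept: multiple aliases.
Step by step:
`a = [3, 8, 9, 2]` → a = [3, 8, 9, 2]
`b = a` → b = [3, 8, 9, 2] (same object as a)
`c = a` → c = [3, 8, 9, 2] (same object as a, b)
`a[0] = 773` → a = [773, 8, 9, 2] (same object as b, c); b = [773, 8, 9, 2] (same object as a, c); c = [773, 8, 9, 2] (same object as a, b)
`b.append(720)` → a = [773, 8, 9, 2, 720] (same object as b, c); b = [773, 8, 9, 2, 720] (same object as a, c); c = [773, 8, 9, 2, 720] (same object as a, b)
`print(a)` → prints [773, 8, 9, 2, 720]
`print(c)` → prints [773, 8, 9, 2, 720]

Answer:
[773, 8, 9, 2, 720]
[773, 8, 9, 2, 720]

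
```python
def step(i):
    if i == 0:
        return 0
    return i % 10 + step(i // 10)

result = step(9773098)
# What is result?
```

Sum of digits of 9773098: 8 + 9 + 0 + 3 + 7 + 7 + 9 = 43

Answer: 43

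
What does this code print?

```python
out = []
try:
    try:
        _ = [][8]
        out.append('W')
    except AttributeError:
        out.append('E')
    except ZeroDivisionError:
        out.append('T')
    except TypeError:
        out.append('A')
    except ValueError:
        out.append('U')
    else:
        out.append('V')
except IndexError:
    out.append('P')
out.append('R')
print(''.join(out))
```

Execution trace: 'P' (outer except IndexError) → 'R' (after the try/except). Output: PR

Answer: PR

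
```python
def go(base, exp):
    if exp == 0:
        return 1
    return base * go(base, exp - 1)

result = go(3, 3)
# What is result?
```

go(3, 3) = 3 * 3 * 3 = 27

Answer: 27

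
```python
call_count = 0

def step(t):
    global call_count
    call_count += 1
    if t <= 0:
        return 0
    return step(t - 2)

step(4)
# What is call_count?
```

Linear recursion stepping by 2: 3 calls from t=4 down to ≤0.

Answer: 3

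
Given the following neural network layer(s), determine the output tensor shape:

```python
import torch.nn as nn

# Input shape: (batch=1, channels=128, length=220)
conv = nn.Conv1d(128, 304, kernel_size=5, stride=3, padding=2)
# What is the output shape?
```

Input: (1, 128, 220) -> Output: (1, 304, 74)

Answer: (1, 304, 74)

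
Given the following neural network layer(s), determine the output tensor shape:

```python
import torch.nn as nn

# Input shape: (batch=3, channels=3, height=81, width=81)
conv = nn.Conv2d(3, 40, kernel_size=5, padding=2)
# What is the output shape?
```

Input: (3, 3, 81, 81) -> Output: (3, 40, 81, 81)

Answer: (3, 40, 81, 81)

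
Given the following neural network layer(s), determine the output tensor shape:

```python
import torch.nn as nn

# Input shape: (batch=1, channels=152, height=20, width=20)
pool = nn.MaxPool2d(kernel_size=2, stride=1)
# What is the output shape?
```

Input: (1, 152, 20, 20) -> Output: (1, 152, 19, 19)

Answer: (1, 152, 19, 19)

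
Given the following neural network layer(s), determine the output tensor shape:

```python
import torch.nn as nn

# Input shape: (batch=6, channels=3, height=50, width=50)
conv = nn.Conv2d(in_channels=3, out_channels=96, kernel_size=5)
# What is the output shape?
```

Input: (6, 3, 50, 50) -> Output: (6, 96, 46, 46)

Answer: (6, 96, 46, 46)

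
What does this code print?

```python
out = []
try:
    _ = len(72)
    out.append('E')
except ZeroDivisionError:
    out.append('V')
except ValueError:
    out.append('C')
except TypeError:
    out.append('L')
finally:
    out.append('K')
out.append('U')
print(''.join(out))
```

Execution trace: 'L' (except TypeError) → 'K' (finally) → 'U' (after the try/except). Output: LKU

Answer: LKU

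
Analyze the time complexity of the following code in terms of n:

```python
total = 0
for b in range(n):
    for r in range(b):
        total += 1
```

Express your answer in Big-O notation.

Each loop level contributes: n × n. Multiplying the contributions gives O(n^2).

Answer: O(n^2)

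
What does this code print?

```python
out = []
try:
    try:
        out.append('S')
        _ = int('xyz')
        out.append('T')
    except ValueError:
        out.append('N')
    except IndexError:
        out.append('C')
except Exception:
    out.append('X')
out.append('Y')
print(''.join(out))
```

Execution trace: 'S' (inner try body) → 'N' (inner except ValueError) → 'Y' (after the try/except). Output: SNY

Answer: SNY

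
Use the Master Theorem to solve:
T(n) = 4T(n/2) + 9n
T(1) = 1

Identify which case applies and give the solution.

a=4, b=2, f(n)=9n. log_2(4) = 2. Since c=1 < 2, Case 1 applies: T(n) = Θ(n^log_b(a)) = O(n^2).

Answer: O(n^2) - Case 1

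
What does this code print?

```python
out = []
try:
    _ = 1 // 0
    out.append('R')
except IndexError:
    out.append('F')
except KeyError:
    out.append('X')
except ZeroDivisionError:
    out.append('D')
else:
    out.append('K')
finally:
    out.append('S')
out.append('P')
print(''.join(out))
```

Execution trace: 'D' (except ZeroDivisionError) → 'S' (finally) → 'P' (after the try/except). Output: DSP

Answer: DSP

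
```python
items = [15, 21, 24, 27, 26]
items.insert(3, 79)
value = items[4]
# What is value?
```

Trace:
`items = [15, 21, 24, 27, 26]` → items = [15, 21, 24, 27, 26]
`items.insert(3, 79)` → items = [15, 21, 24, 79, 27, 26]
`value = items[4]` → value = 27
So value = 27

Answer: 27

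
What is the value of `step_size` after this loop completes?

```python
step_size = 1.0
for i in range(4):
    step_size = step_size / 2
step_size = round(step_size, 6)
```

Halving LR 4 times: 1 / 2^4
`step_size` takes the values: 1.0 → 0.5 → 0.25 → 0.125 → 0.0625

Answer: 0.0625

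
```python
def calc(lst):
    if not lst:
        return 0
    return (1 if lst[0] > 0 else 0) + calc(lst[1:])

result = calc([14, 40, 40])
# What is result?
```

Count of positive elements in [14, 40, 40] = 3

Answer: 3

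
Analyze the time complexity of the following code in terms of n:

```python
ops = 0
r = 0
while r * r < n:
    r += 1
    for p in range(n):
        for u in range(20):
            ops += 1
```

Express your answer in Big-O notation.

Each loop level contributes: √n × n × 1. Multiplying the contributions gives O(n√n).

Answer: O(n√n)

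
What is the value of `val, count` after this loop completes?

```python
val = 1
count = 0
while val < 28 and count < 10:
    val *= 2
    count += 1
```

Double until >= 28 or 10 iterations
`val, count` takes the values: (1, 0) → (2, 0) → (2, 1) → (4, 1) → (4, 2) → (8, 2) → (8, 3) → (16, 3) → (16, 4) → (32, 4) → (32, 5)

Answer: 32, 5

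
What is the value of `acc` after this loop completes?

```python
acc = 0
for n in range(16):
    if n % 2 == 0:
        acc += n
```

Sum of even numbers 0 to 15
`acc` takes the values: 0 → 2 → 6 → 12 → 20 → 30 → 42 → 56

Answer: 56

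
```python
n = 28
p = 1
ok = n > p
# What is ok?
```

Trace:
`n = 28` → n = 28
`p = 1` → p = 1
`ok = n > p` → ok = True
So ok = True

Answer: True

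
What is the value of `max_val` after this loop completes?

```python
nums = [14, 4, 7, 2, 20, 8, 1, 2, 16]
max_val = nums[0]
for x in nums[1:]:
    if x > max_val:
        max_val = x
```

Maximum of [14, 4, 7, 2, 20, 8, 1, 2, 16]
`max_val` takes the values: 14 → 20

Answer: 20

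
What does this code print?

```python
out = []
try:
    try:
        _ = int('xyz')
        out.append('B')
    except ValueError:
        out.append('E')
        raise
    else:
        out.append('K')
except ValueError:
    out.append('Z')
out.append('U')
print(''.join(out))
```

Execution trace: 'E' (inner except ValueError) → 'Z' (outer except ValueError) → 'U' (after the try/except). Output: EZU

Answer: EZU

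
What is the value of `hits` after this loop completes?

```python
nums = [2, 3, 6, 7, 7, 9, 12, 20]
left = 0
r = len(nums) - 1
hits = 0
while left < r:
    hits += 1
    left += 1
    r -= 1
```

Iterations until pointers meet (list length 8)
`hits` takes the values: 0 → 1 → 2 → 3 → 4

Answer: 4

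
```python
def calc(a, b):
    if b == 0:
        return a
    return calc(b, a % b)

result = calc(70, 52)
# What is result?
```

calc(70, 52) -> calc(52, 18) -> calc(18, 16) -> calc(16, 2) -> calc(2, 0) -> 2

Answer: 2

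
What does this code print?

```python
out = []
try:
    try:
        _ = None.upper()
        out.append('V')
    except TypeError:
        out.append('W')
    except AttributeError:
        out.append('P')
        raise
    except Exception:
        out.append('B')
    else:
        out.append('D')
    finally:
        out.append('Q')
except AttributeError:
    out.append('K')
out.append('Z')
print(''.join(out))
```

Execution trace: 'P' (inner except AttributeError) → 'Q' (inner finally) → 'K' (outer except AttributeError) → 'Z' (after the try/except). Output: PQKZ

Answer: PQKZ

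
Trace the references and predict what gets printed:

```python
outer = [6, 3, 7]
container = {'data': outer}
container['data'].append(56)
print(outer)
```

Key concept: dict holds reference to list.
Step by step:
`outer = [6, 3, 7]` → outer = [6, 3, 7]
`container = {'data': outer}` → container = {'data': [6, 3, 7]}
`container['data'].append(56)` → outer = [6, 3, 7, 56]; container = {'data': [6, 3, 7, 56]}
`print(outer)` → prints [6, 3, 7, 56]

Answer: [6, 3, 7, 56]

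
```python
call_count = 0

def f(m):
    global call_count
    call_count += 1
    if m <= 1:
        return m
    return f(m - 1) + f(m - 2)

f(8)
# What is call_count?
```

Calls(m) = 1 + Calls(m-1) + Calls(m-2); Calls(0)=Calls(1)=1. For m=8 this gives 67.

Answer: 67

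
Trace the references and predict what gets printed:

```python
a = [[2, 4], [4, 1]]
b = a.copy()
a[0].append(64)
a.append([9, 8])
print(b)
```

Key concept: shallow copy with nested lists.
Step by step:
`a = [[2, 4], [4, 1]]` → a = [[2, 4], [4, 1]]
`b = a.copy()` → b = [[2, 4], [4, 1]]
`a[0].append(64)` → a = [[2, 4, 64], [4, 1]]; b = [[2, 4, 64], [4, 1]]
`a.append([9, 8])` → a = [[2, 4, 64], [4, 1], [9, 8]]
`print(b)` → prints [[2, 4, 64], [4, 1]]

Answer: [[2, 4, 64], [4, 1]]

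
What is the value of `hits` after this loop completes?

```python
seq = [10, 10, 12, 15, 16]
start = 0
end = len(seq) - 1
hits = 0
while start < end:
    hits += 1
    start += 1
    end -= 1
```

Iterations until pointers meet (list length 5)
`hits` takes the values: 0 → 1 → 2

Answer: 2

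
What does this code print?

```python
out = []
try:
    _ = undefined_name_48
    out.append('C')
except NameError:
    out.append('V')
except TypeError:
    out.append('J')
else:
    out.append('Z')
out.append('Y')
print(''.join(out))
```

Execution trace: 'V' (except NameError) → 'Y' (after the try/except). Output: VY

Answer: VY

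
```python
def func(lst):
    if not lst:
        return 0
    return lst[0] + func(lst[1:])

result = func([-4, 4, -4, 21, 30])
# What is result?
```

(-4) + 4 + (-4) + 21 + 30 + 0 = 47

Answer: 47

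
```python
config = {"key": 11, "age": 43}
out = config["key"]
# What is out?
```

Trace:
`config = {"key": 11, "age": 43}` → config = {'key': 11, 'age': 43}
`out = config["key"]` → out = 11
So out = 11

Answer: 11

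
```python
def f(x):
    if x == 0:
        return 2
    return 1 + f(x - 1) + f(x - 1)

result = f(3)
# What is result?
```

f(x) = 1 + 2·f(x-1), f(0)=2. Closed form: (2+1)·2^3 - 1 = 23.

Answer: 23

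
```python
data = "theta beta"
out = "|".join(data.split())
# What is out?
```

Trace:
`data = "theta beta"` → data = 'theta beta'
`out = "|".join(data.split())` → out = 'theta|beta'
So out = 'theta|beta'

Answer: 'theta|beta'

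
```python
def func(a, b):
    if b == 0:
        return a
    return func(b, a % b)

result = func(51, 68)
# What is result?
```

func(51, 68) -> func(68, 51) -> func(51, 17) -> func(17, 0) -> 17

Answer: 17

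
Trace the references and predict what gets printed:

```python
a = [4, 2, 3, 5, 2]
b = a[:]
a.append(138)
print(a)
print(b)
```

Key concept: slice [:] creates copy.
Step by step:
`a = [4, 2, 3, 5, 2]` → a = [4, 2, 3, 5, 2]
`b = a[:]` → b = [4, 2, 3, 5, 2]
`a.append(138)` → a = [4, 2, 3, 5, 2, 138]
`print(a)` → prints [4, 2, 3, 5, 2, 138]
`print(b)` → prints [4, 2, 3, 5, 2]

Answer:
[4, 2, 3, 5, 2, 138]
[4, 2, 3, 5, 2]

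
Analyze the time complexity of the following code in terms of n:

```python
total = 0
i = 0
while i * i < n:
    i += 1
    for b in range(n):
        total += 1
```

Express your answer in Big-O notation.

Each loop level contributes: √n × n. Multiplying the contributions gives O(n√n).

Answer: O(n√n)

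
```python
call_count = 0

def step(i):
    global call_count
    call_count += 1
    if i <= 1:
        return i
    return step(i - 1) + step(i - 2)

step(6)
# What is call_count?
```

Calls(i) = 1 + Calls(i-1) + Calls(i-2); Calls(0)=Calls(1)=1. For i=6 this gives 25.

Answer: 25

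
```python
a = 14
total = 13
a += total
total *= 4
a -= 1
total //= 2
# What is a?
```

Trace:
`a = 14` → a = 14
`total = 13` → total = 13
`a += total` → a = 27
`total *= 4` → total = 52
`a -= 1` → a = 26
`total //= 2` → total = 26
So a = 26

Answer: 26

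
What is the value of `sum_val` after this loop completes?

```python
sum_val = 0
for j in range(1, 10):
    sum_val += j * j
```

Sum of squares 1² to 9² = 285
`sum_val` takes the values: 0 → 1 → 5 → 14 → 30 → 55 → 91 → 140 → 204 → 285

Answer: 285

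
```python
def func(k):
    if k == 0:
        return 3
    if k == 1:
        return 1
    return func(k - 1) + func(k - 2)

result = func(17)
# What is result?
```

Build up from base cases: func(0)=3, func(1)=1, func(2)=4, func(3)=5, func(4)=9, func(5)=14, func(6)=23, ..., func(17)=4558

Answer: 4558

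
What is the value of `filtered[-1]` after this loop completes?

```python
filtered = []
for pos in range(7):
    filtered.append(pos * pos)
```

Last element of squares 0 to 6
`filtered` takes the values: [] → [0] → [0, 1] → [0, 1, 4] → [0, 1, 4, 9] → [0, 1, 4, 9, 16] → [0, 1, 4, 9, 16, 25] → [0, 1, 4, 9, 16, 25, 36]
So `filtered[-1]` = 36

Answer: 36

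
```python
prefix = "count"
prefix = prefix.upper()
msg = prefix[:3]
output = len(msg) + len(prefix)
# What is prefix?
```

Trace:
`prefix = "count"` → prefix = 'count'
`prefix = prefix.upper()` → prefix = 'COUNT'
`msg = prefix[:3]` → msg = 'COU'
`output = len(msg) + len(prefix)` → output = 8
So prefix = 'COUNT'

Answer: 'COUNT'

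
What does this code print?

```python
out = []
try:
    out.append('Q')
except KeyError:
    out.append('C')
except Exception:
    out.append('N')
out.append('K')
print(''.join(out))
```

Execution trace: 'Q' (try body, no exception) → 'K' (after the try/except). Output: QK

Answer: QK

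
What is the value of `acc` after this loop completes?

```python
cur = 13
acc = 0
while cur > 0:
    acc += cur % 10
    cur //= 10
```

Sum digits of 13
`acc` takes the values: 0 → 3 → 4

Answer: 4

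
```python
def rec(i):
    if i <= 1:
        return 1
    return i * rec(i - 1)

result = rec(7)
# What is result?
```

rec(7) = 7 * 6 * 5 * 4 * 3 * 2 * 1 = 5040

Answer: 5040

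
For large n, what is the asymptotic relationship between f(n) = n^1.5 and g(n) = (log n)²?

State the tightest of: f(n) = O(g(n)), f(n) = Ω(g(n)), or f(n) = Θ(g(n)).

n^1.5 vs (log n)²: f(n) = Ω(g(n)) but not O(g(n)) — n^1.5 grows strictly faster than (log n)².

Answer: f(n) = Ω(g(n)) but not O(g(n)) — n^1.5 grows strictly faster than (log n)².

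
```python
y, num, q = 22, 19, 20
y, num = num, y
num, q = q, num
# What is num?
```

Trace:
`y, num, q = 22, 19, 20` → y = 22; num = 19; q = 20
`y, num = num, y` → y = 19; num = 22
`num, q = q, num` → num = 20; q = 22
So num = 20

Answer: 20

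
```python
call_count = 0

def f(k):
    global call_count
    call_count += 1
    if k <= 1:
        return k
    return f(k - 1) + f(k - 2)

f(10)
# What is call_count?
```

Calls(k) = 1 + Calls(k-1) + Calls(k-2); Calls(0)=Calls(1)=1. For k=10 this gives 177.

Answer: 177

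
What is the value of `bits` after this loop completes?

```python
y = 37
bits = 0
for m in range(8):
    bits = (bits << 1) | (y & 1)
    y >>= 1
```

Reverse lowest 8 bits of 37
`bits` takes the values: 0 → 1 → 2 → 5 → 10 → 20 → 41 → 82 → 164

Answer: 164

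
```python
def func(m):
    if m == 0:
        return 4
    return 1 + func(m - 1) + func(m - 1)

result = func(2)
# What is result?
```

func(m) = 1 + 2·func(m-1), func(0)=4. Closed form: (4+1)·2^2 - 1 = 19.

Answer: 19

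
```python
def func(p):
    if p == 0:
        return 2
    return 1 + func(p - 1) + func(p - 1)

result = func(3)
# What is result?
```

func(p) = 1 + 2·func(p-1), func(0)=2. Closed form: (2+1)·2^3 - 1 = 23.

Answer: 23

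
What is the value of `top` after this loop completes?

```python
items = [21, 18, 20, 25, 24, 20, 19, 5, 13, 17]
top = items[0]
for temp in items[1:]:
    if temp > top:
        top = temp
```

Maximum of [21, 18, 20, 25, 24, 20, 19, 5, 13, 17]
`top` takes the values: 21 → 25

Answer: 25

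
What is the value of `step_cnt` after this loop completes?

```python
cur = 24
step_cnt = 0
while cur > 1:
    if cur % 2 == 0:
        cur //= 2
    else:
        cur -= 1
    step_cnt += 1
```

Steps to reduce 24 to 1
`step_cnt` takes the values: 0 → 1 → 2 → 3 → 4 → 5

Answer: 5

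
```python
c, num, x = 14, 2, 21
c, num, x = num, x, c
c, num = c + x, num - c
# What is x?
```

Trace:
`c, num, x = 14, 2, 21` → c = 14; num = 2; x = 21
`c, num, x = num, x, c` → c = 2; num = 21; x = 14
`c, num = c + x, num - c` → c = 16; num = 19
So x = 14

Answer: 14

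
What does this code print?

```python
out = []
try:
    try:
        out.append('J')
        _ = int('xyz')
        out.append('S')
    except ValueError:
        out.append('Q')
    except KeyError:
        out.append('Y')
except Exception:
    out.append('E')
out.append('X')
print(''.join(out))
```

Execution trace: 'J' (inner try body) → 'Q' (inner except ValueError) → 'X' (after the try/except). Output: JQX

Answer: JQX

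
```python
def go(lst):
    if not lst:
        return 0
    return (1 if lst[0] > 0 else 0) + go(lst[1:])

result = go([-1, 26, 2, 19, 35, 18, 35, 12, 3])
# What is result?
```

Count of positive elements in [-1, 26, 2, 19, 35, 18, 35, 12, 3] = 8

Answer: 8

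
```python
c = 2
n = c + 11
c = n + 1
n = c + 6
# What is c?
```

Trace:
`c = 2` → c = 2
`n = c + 11` → n = 13
`c = n + 1` → c = 14
`n = c + 6` → n = 20
So c = 14

Answer: 14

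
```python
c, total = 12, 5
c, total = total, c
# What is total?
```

Trace:
`c, total = 12, 5` → c = 12; total = 5
`c, total = total, c` → c = 5; total = 12
So total = 12

Answer: 12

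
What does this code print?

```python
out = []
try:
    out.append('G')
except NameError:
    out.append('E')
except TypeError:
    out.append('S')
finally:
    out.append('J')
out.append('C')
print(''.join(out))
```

Execution trace: 'G' (try body, no exception) → 'J' (finally) → 'C' (after the try/except). Output: GJC

Answer: GJC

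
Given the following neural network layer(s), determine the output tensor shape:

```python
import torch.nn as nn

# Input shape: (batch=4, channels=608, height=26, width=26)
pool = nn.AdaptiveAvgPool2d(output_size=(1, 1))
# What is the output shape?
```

Input: (4, 608, 26, 26) -> Output: (4, 608, 1, 1)

Answer: (4, 608, 1, 1)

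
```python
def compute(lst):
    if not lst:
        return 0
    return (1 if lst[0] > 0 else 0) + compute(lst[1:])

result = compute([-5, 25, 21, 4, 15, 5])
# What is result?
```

Count of positive elements in [-5, 25, 21, 4, 15, 5] = 5

Answer: 5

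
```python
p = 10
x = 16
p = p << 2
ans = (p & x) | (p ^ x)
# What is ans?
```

Trace:
`p = 10` → p = 10
`x = 16` → x = 16
`p = p << 2` → p = 40
`ans = (p & x) | (p ^ x)` → ans = 56
So ans = 56

Answer: 56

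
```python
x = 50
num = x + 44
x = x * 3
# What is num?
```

Trace:
`x = 50` → x = 50
`num = x + 44` → num = 94
`x = x * 3` → x = 150
So num = 94

Answer: 94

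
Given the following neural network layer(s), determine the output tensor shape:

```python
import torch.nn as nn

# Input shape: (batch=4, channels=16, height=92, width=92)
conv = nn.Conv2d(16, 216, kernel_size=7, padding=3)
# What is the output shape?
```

Input: (4, 16, 92, 92) -> Output: (4, 216, 92, 92)

Answer: (4, 216, 92, 92)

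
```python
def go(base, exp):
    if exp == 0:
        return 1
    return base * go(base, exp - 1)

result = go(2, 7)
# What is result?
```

go(2, 7) = 2 * 2 * 2 * 2 * 2 * 2 * 2 = 128

Answer: 128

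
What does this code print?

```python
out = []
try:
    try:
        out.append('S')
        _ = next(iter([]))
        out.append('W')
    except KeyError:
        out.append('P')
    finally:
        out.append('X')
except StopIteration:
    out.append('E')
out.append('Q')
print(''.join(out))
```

Execution trace: 'S' (try body) → 'X' (finally) → 'E' (outer except StopIteration) → 'Q' (after the try/except). Output: SXEQ

Answer: SXEQ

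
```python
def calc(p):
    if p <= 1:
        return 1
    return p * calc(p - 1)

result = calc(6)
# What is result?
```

calc(6) = 6 * 5 * 4 * 3 * 2 * 1 = 720

Answer: 720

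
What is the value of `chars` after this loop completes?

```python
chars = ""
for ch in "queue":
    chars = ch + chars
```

Reverse 'queue'
`chars` takes the values: "" → "q" → "uq" → "euq" → "ueuq" → "eueuq"

Answer: "eueuq"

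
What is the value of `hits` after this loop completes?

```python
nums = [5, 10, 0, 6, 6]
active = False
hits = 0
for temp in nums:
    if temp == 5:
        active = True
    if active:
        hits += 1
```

Count elements after first 5 in [5, 10, 0, 6, 6]
`hits` takes the values: 0 → 1 → 2 → 3 → 4 → 5

Answer: 5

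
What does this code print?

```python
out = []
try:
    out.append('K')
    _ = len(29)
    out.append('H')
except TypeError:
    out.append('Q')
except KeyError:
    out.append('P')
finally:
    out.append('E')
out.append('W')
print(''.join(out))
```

Execution trace: 'K' (try body) → 'Q' (except TypeError) → 'E' (finally) → 'W' (after the try/except). Output: KQEW

Answer: KQEW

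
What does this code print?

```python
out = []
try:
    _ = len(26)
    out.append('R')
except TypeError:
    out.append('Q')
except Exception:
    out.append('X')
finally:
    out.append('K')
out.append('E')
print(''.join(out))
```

Execution trace: 'Q' (except TypeError) → 'K' (finally) → 'E' (after the try/except). Output: QKE

Answer: QKE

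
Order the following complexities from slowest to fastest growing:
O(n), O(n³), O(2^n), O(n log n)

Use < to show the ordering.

Ordered by growth rate: O(n) < O(n log n) < O(n³) < O(2^n)

Answer: O(n) < O(n log n) < O(n³) < O(2^n)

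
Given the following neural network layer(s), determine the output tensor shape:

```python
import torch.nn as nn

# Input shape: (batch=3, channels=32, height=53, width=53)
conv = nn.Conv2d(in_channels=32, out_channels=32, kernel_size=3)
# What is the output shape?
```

Input: (3, 32, 53, 53) -> Output: (3, 32, 51, 51)

Answer: (3, 32, 51, 51)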